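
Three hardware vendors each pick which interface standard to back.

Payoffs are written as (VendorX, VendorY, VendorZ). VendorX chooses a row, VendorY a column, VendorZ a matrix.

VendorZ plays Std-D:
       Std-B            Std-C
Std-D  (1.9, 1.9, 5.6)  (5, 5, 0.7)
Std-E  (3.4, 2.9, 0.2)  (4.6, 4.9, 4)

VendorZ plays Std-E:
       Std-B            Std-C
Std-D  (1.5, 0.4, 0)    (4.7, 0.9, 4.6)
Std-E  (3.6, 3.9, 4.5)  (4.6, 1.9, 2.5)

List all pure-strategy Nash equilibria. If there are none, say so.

(Std-D, Std-C, Std-E); (Std-E, Std-B, Std-E)

For each strategy profile, look for a profitable unilateral deviation.
(Std-D, Std-B, Std-D): VendorX can switch to Std-E (1.9 → 3.4). Not NE.
(Std-D, Std-B, Std-E): VendorX can switch to Std-E (1.5 → 3.6). Not NE.
(Std-D, Std-C, Std-D): VendorZ can switch to Std-E (0.7 → 4.6). Not NE.
(Std-D, Std-C, Std-E): VendorX gets 4.7, best alternative 4.6; VendorY gets 0.9, best alternative 0.4; VendorZ gets 4.6, best alternative 0.7. No profitable deviation — NE.
(Std-E, Std-B, Std-D): VendorY can switch to Std-C (2.9 → 4.9). Not NE.
(Std-E, Std-B, Std-E): VendorX gets 3.6, best alternative 1.5; VendorY gets 3.9, best alternative 1.9; VendorZ gets 4.5, best alternative 0.2. No profitable deviation — NE.
(Std-E, Std-C, Std-D): VendorX can switch to Std-D (4.6 → 5). Not NE.
(Std-E, Std-C, Std-E): VendorX can switch to Std-D (4.6 → 4.7). Not NE.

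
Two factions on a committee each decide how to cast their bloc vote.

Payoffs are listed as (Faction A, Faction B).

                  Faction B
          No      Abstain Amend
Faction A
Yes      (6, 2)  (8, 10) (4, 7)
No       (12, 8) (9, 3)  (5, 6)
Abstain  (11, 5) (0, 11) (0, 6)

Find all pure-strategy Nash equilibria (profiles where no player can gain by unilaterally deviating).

The unique pure-strategy Nash equilibrium is (No, No).

Faction A against No: payoffs 6, 12, 11 → best response No.
Faction A against Abstain: payoffs 8, 9, 0 → best response No.
Faction A against Amend: payoffs 4, 5, 0 → best response No.
Faction B against Yes: payoffs 2, 10, 7 → best response Abstain.
Faction B against No: payoffs 8, 3, 6 → best response No.
Faction B against Abstain: payoffs 5, 11, 6 → best response Abstain.
Mutual best responses: (No, No).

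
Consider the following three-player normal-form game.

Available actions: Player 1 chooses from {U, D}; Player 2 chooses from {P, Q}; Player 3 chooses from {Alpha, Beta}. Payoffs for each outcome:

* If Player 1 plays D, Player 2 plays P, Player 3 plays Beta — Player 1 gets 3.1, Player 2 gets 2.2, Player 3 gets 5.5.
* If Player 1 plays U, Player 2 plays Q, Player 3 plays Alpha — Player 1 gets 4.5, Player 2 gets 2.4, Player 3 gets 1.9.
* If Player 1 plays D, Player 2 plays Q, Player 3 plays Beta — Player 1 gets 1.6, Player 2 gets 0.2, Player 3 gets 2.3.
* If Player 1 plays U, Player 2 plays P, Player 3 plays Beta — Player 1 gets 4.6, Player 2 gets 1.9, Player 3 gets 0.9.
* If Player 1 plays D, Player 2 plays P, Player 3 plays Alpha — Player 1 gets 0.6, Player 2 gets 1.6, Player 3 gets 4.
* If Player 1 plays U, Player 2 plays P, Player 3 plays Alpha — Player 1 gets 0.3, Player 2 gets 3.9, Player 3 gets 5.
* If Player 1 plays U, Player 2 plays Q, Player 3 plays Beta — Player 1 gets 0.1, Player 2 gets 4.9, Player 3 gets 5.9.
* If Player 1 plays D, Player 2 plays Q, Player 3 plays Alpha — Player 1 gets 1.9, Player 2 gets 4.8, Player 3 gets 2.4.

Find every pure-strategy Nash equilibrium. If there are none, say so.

(U, P, Alpha): Player 1 can switch to D (0.3 → 0.6). Not NE.
(U, P, Beta): Player 2 can switch to Q (1.9 → 4.9). Not NE.
(U, Q, Alpha): Player 2 can switch to P (2.4 → 3.9). Not NE.
(U, Q, Beta): Player 1 can switch to D (0.1 → 1.6). Not NE.
(D, P, Alpha): Player 2 can switch to Q (1.6 → 4.8). Not NE.
(D, P, Beta): Player 1 can switch to U (3.1 → 4.6). Not NE.
(D, Q, Alpha): Player 1 can switch to U (1.9 → 4.5). Not NE.
(D, Q, Beta): Player 2 can switch to P (0.2 → 2.2). Not NE.

none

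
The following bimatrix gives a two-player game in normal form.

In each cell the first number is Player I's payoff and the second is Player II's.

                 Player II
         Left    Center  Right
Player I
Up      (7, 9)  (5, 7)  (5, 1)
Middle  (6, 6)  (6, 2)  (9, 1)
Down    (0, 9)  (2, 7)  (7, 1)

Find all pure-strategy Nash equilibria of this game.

For each player, find the best response to each opponent profile; mutual best responses are the pure NE.
Player I against Left: payoffs 7, 6, 0 → best response Up.
Player I against Center: payoffs 5, 6, 2 → best response Middle.
Player I against Right: payoffs 5, 9, 7 → best response Middle.
Player II against Up: payoffs 9, 7, 1 → best response Left.
Player II against Middle: payoffs 6, 2, 1 → best response Left.
Player II against Down: payoffs 9, 7, 1 → best response Left.
Mutual best responses: (Up, Left).

Pure NE: (Up, Left)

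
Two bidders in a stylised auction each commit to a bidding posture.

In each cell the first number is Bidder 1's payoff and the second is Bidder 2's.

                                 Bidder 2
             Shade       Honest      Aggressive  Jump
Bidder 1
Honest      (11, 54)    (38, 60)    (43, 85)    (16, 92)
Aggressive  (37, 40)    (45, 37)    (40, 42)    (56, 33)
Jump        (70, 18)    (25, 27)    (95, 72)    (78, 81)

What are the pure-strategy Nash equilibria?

Pure NE: (Jump, Jump)

Mark each player's best response to every combination of opponents' strategies; a profile where every player is best-responding is a pure Nash equilibrium.
Bidder 1 against Shade: payoffs 11, 37, 70 → best response Jump.
Bidder 1 against Honest: payoffs 38, 45, 25 → best response Aggressive.
Bidder 1 against Aggressive: payoffs 43, 40, 95 → best response Jump.
Bidder 1 against Jump: payoffs 16, 56, 78 → best response Jump.
Bidder 2 against Honest: payoffs 54, 60, 85, 92 → best response Jump.
Bidder 2 against Aggressive: payoffs 40, 37, 42, 33 → best response Aggressive.
Bidder 2 against Jump: payoffs 18, 27, 72, 81 → best response Jump.
Mutual best responses: (Jump, Jump).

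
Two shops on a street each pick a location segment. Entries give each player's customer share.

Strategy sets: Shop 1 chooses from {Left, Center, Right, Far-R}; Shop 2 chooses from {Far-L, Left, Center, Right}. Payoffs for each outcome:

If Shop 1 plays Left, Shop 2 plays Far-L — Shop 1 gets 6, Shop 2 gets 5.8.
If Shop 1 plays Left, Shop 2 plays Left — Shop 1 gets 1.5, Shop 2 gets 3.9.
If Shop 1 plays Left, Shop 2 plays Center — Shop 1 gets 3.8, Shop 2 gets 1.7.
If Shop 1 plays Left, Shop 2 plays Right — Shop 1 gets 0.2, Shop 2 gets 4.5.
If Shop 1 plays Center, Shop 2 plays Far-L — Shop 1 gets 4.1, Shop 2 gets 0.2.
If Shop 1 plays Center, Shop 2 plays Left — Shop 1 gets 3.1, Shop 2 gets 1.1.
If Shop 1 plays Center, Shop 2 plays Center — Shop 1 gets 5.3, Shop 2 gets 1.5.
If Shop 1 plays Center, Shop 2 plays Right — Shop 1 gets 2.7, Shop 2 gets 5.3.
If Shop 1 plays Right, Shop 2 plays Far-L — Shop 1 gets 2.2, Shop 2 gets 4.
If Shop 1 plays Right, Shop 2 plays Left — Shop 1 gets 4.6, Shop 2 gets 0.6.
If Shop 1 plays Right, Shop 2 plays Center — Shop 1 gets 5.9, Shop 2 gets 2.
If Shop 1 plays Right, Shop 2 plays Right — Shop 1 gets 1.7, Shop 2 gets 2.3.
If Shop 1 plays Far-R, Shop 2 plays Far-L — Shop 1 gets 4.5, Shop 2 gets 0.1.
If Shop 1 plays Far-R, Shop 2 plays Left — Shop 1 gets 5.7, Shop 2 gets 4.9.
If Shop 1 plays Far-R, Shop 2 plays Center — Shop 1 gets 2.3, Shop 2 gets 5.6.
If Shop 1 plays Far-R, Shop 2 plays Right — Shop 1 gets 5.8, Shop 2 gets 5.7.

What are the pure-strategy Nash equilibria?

Pure-strategy Nash equilibria: (Left, Far-L), (Far-R, Right)

Shop 1 against Far-L: payoffs 6, 4.1, 2.2, 4.5 → best response Left.
Shop 1 against Left: payoffs 1.5, 3.1, 4.6, 5.7 → best response Far-R.
Shop 1 against Center: payoffs 3.8, 5.3, 5.9, 2.3 → best response Right.
Shop 1 against Right: payoffs 0.2, 2.7, 1.7, 5.8 → best response Far-R.
Shop 2 against Left: payoffs 5.8, 3.9, 1.7, 4.5 → best response Far-L.
Shop 2 against Center: payoffs 0.2, 1.1, 1.5, 5.3 → best response Right.
Shop 2 against Right: payoffs 4, 0.6, 2, 2.3 → best response Far-L.
Shop 2 against Far-R: payoffs 0.1, 4.9, 5.6, 5.7 → best response Right.
Mutual best responses: (Left, Far-L); (Far-R, Right).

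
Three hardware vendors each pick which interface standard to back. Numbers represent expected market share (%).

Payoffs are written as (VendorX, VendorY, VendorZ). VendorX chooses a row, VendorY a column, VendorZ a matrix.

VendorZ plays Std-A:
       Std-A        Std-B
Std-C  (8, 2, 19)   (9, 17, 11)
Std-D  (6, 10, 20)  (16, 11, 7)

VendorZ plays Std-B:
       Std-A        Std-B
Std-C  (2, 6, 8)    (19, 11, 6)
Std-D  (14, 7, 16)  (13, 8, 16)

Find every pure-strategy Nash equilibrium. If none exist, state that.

none

VendorX against (Std-A, Std-A): payoffs 8, 6 → best response Std-C.
VendorX against (Std-A, Std-B): payoffs 2, 14 → best response Std-D.
VendorX against (Std-B, Std-A): payoffs 9, 16 → best response Std-D.
VendorX against (Std-B, Std-B): payoffs 19, 13 → best response Std-C.
VendorY against (Std-C, Std-A): payoffs 2, 17 → best response Std-B.
VendorY against (Std-C, Std-B): payoffs 6, 11 → best response Std-B.
VendorY against (Std-D, Std-A): payoffs 10, 11 → best response Std-B.
VendorY against (Std-D, Std-B): payoffs 7, 8 → best response Std-B.
VendorZ against (Std-C, Std-A): payoffs 19, 8 → best response Std-A.
VendorZ against (Std-C, Std-B): payoffs 11, 6 → best response Std-A.
VendorZ against (Std-D, Std-A): payoffs 20, 16 → best response Std-A.
VendorZ against (Std-D, Std-B): payoffs 7, 16 → best response Std-B.
No profile is a mutual best response for all players.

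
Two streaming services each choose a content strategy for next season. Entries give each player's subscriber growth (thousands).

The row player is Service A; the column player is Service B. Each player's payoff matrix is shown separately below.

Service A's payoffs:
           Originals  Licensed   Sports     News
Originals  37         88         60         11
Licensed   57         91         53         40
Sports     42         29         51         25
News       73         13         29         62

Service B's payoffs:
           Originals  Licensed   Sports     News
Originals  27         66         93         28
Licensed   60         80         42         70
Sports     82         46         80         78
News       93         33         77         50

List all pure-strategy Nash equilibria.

Mark each player's best response to every combination of opponents' strategies; a profile where every player is best-responding is a pure Nash equilibrium.
Service A against Originals: payoffs 37, 57, 42, 73 → best response News.
Service A against Licensed: payoffs 88, 91, 29, 13 → best response Licensed.
Service A against Sports: payoffs 60, 53, 51, 29 → best response Originals.
Service A against News: payoffs 11, 40, 25, 62 → best response News.
Service B against Originals: payoffs 27, 66, 93, 28 → best response Sports.
Service B against Licensed: payoffs 60, 80, 42, 70 → best response Licensed.
Service B against Sports: payoffs 82, 46, 80, 78 → best response Originals.
Service B against News: payoffs 93, 33, 77, 50 → best response Originals.
Mutual best responses: (Originals, Sports); (Licensed, Licensed); (News, Originals).

(Originals, Sports) and (Licensed, Licensed) and (News, Originals)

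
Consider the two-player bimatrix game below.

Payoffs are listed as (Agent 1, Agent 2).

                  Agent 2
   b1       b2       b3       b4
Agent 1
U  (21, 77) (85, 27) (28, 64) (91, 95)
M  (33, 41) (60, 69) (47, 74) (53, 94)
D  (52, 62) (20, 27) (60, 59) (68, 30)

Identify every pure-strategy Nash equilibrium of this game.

Pure-strategy Nash equilibria: (U, b4) and (D, b1)

Agent 1 against b1: payoffs 21, 33, 52 → best response D.
Agent 1 against b2: payoffs 85, 60, 20 → best response U.
Agent 1 against b3: payoffs 28, 47, 60 → best response D.
Agent 1 against b4: payoffs 91, 53, 68 → best response U.
Agent 2 against U: payoffs 77, 27, 64, 95 → best response b4.
Agent 2 against M: payoffs 41, 69, 74, 94 → best response b4.
Agent 2 against D: payoffs 62, 27, 59, 30 → best response b1.
Mutual best responses: (U, b4); (D, b1).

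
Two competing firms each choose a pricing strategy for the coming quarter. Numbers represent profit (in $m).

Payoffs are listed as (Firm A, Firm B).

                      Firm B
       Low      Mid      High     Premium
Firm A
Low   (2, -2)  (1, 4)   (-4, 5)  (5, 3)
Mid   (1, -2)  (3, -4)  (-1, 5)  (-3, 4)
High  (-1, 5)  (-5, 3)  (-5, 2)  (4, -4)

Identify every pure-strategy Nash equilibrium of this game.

Firm A against Low: payoffs 2, 1, -1 → best response Low.
Firm A against Mid: payoffs 1, 3, -5 → best response Mid.
Firm A against High: payoffs -4, -1, -5 → best response Mid.
Firm A against Premium: payoffs 5, -3, 4 → best response Low.
Firm B against Low: payoffs -2, 4, 5, 3 → best response High.
Firm B against Mid: payoffs -2, -4, 5, 4 → best response High.
Firm B against High: payoffs 5, 3, 2, -4 → best response Low.
Mutual best responses: (Mid, High).

Pure NE: (Mid, High)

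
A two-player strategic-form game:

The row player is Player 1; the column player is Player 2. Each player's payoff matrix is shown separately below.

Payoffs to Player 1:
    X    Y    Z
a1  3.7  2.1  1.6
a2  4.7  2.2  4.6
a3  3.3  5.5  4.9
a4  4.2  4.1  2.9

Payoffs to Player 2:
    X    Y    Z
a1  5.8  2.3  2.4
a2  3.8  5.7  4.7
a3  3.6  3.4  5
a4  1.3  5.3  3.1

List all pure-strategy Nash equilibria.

The unique pure-strategy Nash equilibrium is (a3, Z).

Player 1 against X: payoffs 3.7, 4.7, 3.3, 4.2 → best response a2.
Player 1 against Y: payoffs 2.1, 2.2, 5.5, 4.1 → best response a3.
Player 1 against Z: payoffs 1.6, 4.6, 4.9, 2.9 → best response a3.
Player 2 against a1: payoffs 5.8, 2.3, 2.4 → best response X.
Player 2 against a2: payoffs 3.8, 5.7, 4.7 → best response Y.
Player 2 against a3: payoffs 3.6, 3.4, 5 → best response Z.
Player 2 against a4: payoffs 1.3, 5.3, 3.1 → best response Y.
Mutual best responses: (a3, Z).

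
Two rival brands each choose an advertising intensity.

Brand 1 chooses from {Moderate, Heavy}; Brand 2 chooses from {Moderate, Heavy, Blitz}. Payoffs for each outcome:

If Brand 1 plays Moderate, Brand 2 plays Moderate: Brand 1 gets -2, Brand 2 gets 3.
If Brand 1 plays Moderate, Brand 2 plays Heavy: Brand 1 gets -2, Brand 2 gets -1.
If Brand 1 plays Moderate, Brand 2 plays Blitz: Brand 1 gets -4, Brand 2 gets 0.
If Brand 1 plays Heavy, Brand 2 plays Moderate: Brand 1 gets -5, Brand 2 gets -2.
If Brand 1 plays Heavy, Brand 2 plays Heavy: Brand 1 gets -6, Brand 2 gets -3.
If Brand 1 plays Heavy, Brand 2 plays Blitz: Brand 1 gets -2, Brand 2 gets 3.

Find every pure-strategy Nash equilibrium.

Pure-strategy Nash equilibria: (Moderate, Moderate) and (Heavy, Blitz)

Brand 1 against Moderate: payoffs -2, -5 → best response Moderate.
Brand 1 against Heavy: payoffs -2, -6 → best response Moderate.
Brand 1 against Blitz: payoffs -4, -2 → best response Heavy.
Brand 2 against Moderate: payoffs 3, -1, 0 → best response Moderate.
Brand 2 against Heavy: payoffs -2, -3, 3 → best response Blitz.
Mutual best responses: (Moderate, Moderate); (Heavy, Blitz).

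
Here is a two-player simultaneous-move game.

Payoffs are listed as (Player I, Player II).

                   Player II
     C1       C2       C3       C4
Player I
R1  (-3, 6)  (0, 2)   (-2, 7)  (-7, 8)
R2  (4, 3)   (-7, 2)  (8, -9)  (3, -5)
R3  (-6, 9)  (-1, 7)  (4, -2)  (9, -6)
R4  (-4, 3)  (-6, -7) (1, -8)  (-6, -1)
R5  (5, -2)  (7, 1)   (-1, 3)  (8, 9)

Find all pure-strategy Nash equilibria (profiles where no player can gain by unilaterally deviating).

There is no pure-strategy Nash equilibrium.

Player I against C1: payoffs -3, 4, -6, -4, 5 → best response R5.
Player I against C2: payoffs 0, -7, -1, -6, 7 → best response R5.
Player I against C3: payoffs -2, 8, 4, 1, -1 → best response R2.
Player I against C4: payoffs -7, 3, 9, -6, 8 → best response R3.
Player II against R1: payoffs 6, 2, 7, 8 → best response C4.
Player II against R2: payoffs 3, 2, -9, -5 → best response C1.
Player II against R3: payoffs 9, 7, -2, -6 → best response C1.
Player II against R4: payoffs 3, -7, -8, -1 → best response C1.
Player II against R5: payoffs -2, 1, 3, 9 → best response C4.
No profile is a mutual best response for all players.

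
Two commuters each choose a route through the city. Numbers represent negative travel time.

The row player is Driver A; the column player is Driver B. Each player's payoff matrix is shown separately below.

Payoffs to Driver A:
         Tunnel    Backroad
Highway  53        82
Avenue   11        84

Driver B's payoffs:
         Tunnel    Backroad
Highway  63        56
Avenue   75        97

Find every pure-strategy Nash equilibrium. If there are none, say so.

Driver A against Tunnel: payoffs 53, 11 → best response Highway.
Driver A against Backroad: payoffs 82, 84 → best response Avenue.
Driver B against Highway: payoffs 63, 56 → best response Tunnel.
Driver B against Avenue: payoffs 75, 97 → best response Backroad.
Mutual best responses: (Highway, Tunnel); (Avenue, Backroad).

Pure-strategy Nash equilibria: (Highway, Tunnel) and (Avenue, Backroad)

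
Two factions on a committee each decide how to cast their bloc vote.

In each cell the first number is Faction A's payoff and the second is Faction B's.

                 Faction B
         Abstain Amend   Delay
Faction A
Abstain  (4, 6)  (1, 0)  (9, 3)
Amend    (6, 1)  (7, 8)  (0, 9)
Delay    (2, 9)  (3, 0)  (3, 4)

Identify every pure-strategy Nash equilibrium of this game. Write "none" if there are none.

There is no pure-strategy Nash equilibrium.

(Abstain, Abstain): Faction A can switch to Amend (4 → 6). Not NE.
(Abstain, Amend): Faction A can switch to Amend (1 → 7). Not NE.
(Abstain, Delay): Faction B can switch to Abstain (3 → 6). Not NE.
(Amend, Abstain): Faction B can switch to Amend (1 → 8). Not NE.
(Amend, Amend): Faction B can switch to Delay (8 → 9). Not NE.
(Amend, Delay): Faction A can switch to Abstain (0 → 9). Not NE.
(Delay, Abstain): Faction A can switch to Abstain (2 → 4). Not NE.
(Delay, Amend): Faction A can switch to Amend (3 → 7). Not NE.
(Delay, Delay): Faction A can switch to Abstain (3 → 9). Not NE.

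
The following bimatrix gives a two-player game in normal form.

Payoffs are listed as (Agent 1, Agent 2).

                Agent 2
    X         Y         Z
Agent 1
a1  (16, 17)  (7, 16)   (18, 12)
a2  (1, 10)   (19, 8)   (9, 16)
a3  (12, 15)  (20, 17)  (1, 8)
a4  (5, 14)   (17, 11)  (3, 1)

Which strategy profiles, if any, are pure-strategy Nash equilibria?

(a1, X) and (a3, Y)

(a1, X): Agent 1 gets 16, best alternative 12; Agent 2 gets 17, best alternative 16. No profitable deviation — NE.
(a1, Y): Agent 1 can switch to a2 (7 → 19). Not NE.
(a1, Z): Agent 2 can switch to X (12 → 17). Not NE.
(a2, X): Agent 1 can switch to a1 (1 → 16). Not NE.
(a2, Y): Agent 1 can switch to a3 (19 → 20). Not NE.
(a2, Z): Agent 1 can switch to a1 (9 → 18). Not NE.
(a3, X): Agent 1 can switch to a1 (12 → 16). Not NE.
(a3, Y): Agent 1 gets 20, best alternative 19; Agent 2 gets 17, best alternative 15. No profitable deviation — NE.
(The remaining 4 profiles each have a profitable deviation by the same check.)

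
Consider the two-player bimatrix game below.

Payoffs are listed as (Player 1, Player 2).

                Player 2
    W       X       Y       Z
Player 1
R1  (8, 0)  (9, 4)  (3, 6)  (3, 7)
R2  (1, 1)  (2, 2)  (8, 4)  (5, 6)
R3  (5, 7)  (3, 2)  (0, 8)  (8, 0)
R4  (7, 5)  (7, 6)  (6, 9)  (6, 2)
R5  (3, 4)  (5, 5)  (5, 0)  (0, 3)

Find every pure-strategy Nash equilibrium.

Player 1 against W: payoffs 8, 1, 5, 7, 3 → best response R1.
Player 1 against X: payoffs 9, 2, 3, 7, 5 → best response R1.
Player 1 against Y: payoffs 3, 8, 0, 6, 5 → best response R2.
Player 1 against Z: payoffs 3, 5, 8, 6, 0 → best response R3.
Player 2 against R1: payoffs 0, 4, 6, 7 → best response Z.
Player 2 against R2: payoffs 1, 2, 4, 6 → best response Z.
Player 2 against R3: payoffs 7, 2, 8, 0 → best response Y.
Player 2 against R4: payoffs 5, 6, 9, 2 → best response Y.
Player 2 against R5: payoffs 4, 5, 0, 3 → best response X.
No profile is a mutual best response for all players.

none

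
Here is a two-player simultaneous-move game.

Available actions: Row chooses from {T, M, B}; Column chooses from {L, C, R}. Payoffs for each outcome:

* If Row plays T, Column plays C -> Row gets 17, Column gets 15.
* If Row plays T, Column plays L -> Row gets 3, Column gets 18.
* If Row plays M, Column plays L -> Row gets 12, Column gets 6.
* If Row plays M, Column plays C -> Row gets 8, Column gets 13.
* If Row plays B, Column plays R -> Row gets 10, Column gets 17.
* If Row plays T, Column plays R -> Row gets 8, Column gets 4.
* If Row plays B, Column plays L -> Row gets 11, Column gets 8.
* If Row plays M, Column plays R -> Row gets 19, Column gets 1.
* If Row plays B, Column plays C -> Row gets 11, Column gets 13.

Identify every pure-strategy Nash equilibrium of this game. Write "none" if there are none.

There is no pure-strategy Nash equilibrium.

Mark each player's best response to every combination of opponents' strategies; a profile where every player is best-responding is a pure Nash equilibrium.
Row against L: payoffs 3, 12, 11 → best response M.
Row against C: payoffs 17, 8, 11 → best response T.
Row against R: payoffs 8, 19, 10 → best response M.
Column against T: payoffs 18, 15, 4 → best response L.
Column against M: payoffs 6, 13, 1 → best response C.
Column against B: payoffs 8, 13, 17 → best response R.
No profile is a mutual best response for all players.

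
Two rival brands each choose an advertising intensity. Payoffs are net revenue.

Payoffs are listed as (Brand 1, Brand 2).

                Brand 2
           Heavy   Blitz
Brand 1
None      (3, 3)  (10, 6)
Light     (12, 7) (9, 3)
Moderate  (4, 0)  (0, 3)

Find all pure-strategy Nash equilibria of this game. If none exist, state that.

(None, Blitz), (Light, Heavy)

Brand 1 against Heavy: payoffs 3, 12, 4 → best response Light.
Brand 1 against Blitz: payoffs 10, 9, 0 → best response None.
Brand 2 against None: payoffs 3, 6 → best response Blitz.
Brand 2 against Light: payoffs 7, 3 → best response Heavy.
Brand 2 against Moderate: payoffs 0, 3 → best response Blitz.
Mutual best responses: (None, Blitz); (Light, Heavy).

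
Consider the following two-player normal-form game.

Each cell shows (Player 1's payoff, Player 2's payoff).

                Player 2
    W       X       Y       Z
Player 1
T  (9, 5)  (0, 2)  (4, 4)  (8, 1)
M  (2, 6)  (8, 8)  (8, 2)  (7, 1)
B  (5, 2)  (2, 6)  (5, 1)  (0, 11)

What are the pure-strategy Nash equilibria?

(T, W): Player 1 gets 9, best alternative 5; Player 2 gets 5, best alternative 4. No profitable deviation — NE.
(T, X): Player 1 can switch to M (0 → 8). Not NE.
(T, Y): Player 1 can switch to M (4 → 8). Not NE.
(T, Z): Player 2 can switch to W (1 → 5). Not NE.
(M, W): Player 1 can switch to T (2 → 9). Not NE.
(M, X): Player 1 gets 8, best alternative 2; Player 2 gets 8, best alternative 6. No profitable deviation — NE.
(M, Y): Player 2 can switch to W (2 → 6). Not NE.
(M, Z): Player 1 can switch to T (7 → 8). Not NE.
(B, W): Player 1 can switch to T (5 → 9). Not NE.
(B, X): Player 1 can switch to M (2 → 8). Not NE.
(B, Y): Player 1 can switch to M (5 → 8). Not NE.
(B, Z): Player 1 can switch to T (0 → 8). Not NE.

Pure-strategy Nash equilibria: (T, W) and (M, X)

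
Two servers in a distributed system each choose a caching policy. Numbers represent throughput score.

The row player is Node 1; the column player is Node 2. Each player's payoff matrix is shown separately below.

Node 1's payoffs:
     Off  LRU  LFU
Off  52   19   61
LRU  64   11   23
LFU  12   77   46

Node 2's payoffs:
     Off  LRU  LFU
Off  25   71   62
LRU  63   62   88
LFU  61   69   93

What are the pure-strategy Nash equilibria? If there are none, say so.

Node 1 against Off: payoffs 52, 64, 12 → best response LRU.
Node 1 against LRU: payoffs 19, 11, 77 → best response LFU.
Node 1 against LFU: payoffs 61, 23, 46 → best response Off.
Node 2 against Off: payoffs 25, 71, 62 → best response LRU.
Node 2 against LRU: payoffs 63, 62, 88 → best response LFU.
Node 2 against LFU: payoffs 61, 69, 93 → best response LFU.
No profile is a mutual best response for all players.

This game has no pure Nash equilibrium.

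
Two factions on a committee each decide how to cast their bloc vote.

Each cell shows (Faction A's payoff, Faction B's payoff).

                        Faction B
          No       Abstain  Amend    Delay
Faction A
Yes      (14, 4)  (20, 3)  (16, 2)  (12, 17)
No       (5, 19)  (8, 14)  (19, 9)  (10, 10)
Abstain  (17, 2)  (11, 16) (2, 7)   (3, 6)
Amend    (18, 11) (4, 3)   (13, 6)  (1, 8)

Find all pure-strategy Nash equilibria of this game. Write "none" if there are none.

Faction A against No: payoffs 14, 5, 17, 18 → best response Amend.
Faction A against Abstain: payoffs 20, 8, 11, 4 → best response Yes.
Faction A against Amend: payoffs 16, 19, 2, 13 → best response No.
Faction A against Delay: payoffs 12, 10, 3, 1 → best response Yes.
Faction B against Yes: payoffs 4, 3, 2, 17 → best response Delay.
Faction B against No: payoffs 19, 14, 9, 10 → best response No.
Faction B against Abstain: payoffs 2, 16, 7, 6 → best response Abstain.
Faction B against Amend: payoffs 11, 3, 6, 8 → best response No.
Mutual best responses: (Yes, Delay); (Amend, No).

The pure Nash equilibria are (Yes, Delay); (Amend, No).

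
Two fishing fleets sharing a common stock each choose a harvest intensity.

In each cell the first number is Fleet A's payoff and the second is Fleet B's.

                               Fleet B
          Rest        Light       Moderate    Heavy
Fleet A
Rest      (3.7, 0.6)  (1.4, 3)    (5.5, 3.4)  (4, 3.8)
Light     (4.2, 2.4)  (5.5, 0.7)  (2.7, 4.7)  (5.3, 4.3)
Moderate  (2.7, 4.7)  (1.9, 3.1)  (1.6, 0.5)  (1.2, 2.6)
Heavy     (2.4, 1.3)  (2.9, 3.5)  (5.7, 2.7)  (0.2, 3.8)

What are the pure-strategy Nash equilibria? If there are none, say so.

No pure-strategy Nash equilibrium.

(Rest, Rest): Fleet A can switch to Light (3.7 → 4.2). Not NE.
(Rest, Light): Fleet A can switch to Light (1.4 → 5.5). Not NE.
(Rest, Moderate): Fleet A can switch to Heavy (5.5 → 5.7). Not NE.
(Rest, Heavy): Fleet A can switch to Light (4 → 5.3). Not NE.
(Light, Rest): Fleet B can switch to Moderate (2.4 → 4.7). Not NE.
(Light, Light): Fleet B can switch to Rest (0.7 → 2.4). Not NE.
(The remaining 10 profiles each have a profitable deviation by the same check.)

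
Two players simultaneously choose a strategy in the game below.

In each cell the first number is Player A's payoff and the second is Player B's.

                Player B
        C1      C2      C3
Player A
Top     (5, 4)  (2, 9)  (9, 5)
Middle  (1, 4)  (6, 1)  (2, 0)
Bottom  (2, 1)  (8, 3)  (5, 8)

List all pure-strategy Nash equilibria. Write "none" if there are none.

Player A against C1: payoffs 5, 1, 2 → best response Top.
Player A against C2: payoffs 2, 6, 8 → best response Bottom.
Player A against C3: payoffs 9, 2, 5 → best response Top.
Player B against Top: payoffs 4, 9, 5 → best response C2.
Player B against Middle: payoffs 4, 1, 0 → best response C1.
Player B against Bottom: payoffs 1, 3, 8 → best response C3.
No profile is a mutual best response for all players.

none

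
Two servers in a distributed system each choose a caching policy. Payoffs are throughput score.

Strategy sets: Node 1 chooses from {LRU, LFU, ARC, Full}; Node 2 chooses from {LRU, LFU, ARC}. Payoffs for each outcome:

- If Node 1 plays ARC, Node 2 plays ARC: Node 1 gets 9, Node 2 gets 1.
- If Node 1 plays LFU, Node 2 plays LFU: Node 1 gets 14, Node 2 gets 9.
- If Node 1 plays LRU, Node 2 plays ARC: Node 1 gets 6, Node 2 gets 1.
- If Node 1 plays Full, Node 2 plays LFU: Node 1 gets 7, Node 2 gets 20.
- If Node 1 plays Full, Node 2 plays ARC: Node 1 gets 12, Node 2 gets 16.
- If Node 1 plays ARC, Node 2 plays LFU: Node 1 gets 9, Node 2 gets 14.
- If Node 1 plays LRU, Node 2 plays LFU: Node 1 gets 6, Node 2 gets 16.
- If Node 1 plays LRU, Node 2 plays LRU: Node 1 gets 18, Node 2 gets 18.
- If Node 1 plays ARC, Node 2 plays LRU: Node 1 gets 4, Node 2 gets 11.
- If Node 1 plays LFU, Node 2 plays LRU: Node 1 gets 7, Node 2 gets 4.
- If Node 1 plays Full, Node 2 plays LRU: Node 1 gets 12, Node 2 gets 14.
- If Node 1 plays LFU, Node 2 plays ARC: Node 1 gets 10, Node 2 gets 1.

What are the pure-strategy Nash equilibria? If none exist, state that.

Pure-strategy Nash equilibria: (LRU, LRU), (LFU, LFU)

For each player, find the best response to each opponent profile; mutual best responses are the pure NE.
Node 1 against LRU: payoffs 18, 7, 4, 12 → best response LRU.
Node 1 against LFU: payoffs 6, 14, 9, 7 → best response LFU.
Node 1 against ARC: payoffs 6, 10, 9, 12 → best response Full.
Node 2 against LRU: payoffs 18, 16, 1 → best response LRU.
Node 2 against LFU: payoffs 4, 9, 1 → best response LFU.
Node 2 against ARC: payoffs 11, 14, 1 → best response LFU.
Node 2 against Full: payoffs 14, 20, 16 → best response LFU.
Mutual best responses: (LRU, LRU); (LFU, LFU).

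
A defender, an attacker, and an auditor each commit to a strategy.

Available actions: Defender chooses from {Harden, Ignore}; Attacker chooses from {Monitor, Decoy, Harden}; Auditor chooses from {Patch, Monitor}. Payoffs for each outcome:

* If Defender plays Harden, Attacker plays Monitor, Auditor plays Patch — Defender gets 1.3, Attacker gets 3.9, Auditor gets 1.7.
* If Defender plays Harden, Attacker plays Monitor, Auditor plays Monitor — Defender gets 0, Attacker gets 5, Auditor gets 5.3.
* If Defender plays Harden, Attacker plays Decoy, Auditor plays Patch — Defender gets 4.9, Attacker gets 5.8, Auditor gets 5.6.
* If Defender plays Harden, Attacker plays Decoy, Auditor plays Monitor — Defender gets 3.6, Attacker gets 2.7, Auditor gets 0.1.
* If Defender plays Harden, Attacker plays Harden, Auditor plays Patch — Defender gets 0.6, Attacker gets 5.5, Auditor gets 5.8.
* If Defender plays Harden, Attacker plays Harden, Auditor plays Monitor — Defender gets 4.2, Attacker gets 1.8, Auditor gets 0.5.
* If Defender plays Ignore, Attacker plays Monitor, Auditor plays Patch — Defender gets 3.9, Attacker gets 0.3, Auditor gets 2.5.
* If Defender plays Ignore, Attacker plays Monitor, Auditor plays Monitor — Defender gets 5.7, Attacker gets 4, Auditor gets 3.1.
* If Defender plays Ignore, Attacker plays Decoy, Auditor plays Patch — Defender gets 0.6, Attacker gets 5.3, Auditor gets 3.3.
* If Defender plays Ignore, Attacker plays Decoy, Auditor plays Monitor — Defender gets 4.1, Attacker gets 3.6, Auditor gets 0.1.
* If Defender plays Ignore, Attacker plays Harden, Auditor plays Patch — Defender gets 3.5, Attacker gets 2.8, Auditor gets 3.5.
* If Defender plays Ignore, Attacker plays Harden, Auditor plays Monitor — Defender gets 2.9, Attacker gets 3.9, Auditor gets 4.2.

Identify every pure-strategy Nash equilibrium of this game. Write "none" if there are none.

For each player, find the best response to each opponent profile; mutual best responses are the pure NE.
Defender against (Monitor, Patch): payoffs 1.3, 3.9 → best response Ignore.
Defender against (Monitor, Monitor): payoffs 0, 5.7 → best response Ignore.
Defender against (Decoy, Patch): payoffs 4.9, 0.6 → best response Harden.
Defender against (Decoy, Monitor): payoffs 3.6, 4.1 → best response Ignore.
Defender against (Harden, Patch): payoffs 0.6, 3.5 → best response Ignore.
Defender against (Harden, Monitor): payoffs 4.2, 2.9 → best response Harden.
Attacker against (Harden, Patch): payoffs 3.9, 5.8, 5.5 → best response Decoy.
Attacker against (Harden, Monitor): payoffs 5, 2.7, 1.8 → best response Monitor.
Attacker against (Ignore, Patch): payoffs 0.3, 5.3, 2.8 → best response Decoy.
Attacker against (Ignore, Monitor): payoffs 4, 3.6, 3.9 → best response Monitor.
Auditor against (Harden, Monitor): payoffs 1.7, 5.3 → best response Monitor.
Auditor against (Harden, Decoy): payoffs 5.6, 0.1 → best response Patch.
Auditor against (Harden, Harden): payoffs 5.8, 0.5 → best response Patch.
Auditor against (Ignore, Monitor): payoffs 2.5, 3.1 → best response Monitor.
Auditor against (Ignore, Decoy): payoffs 3.3, 0.1 → best response Patch.
Auditor against (Ignore, Harden): payoffs 3.5, 4.2 → best response Monitor.
Mutual best responses: (Harden, Decoy, Patch); (Ignore, Monitor, Monitor).

(Harden, Decoy, Patch), (Ignore, Monitor, Monitor)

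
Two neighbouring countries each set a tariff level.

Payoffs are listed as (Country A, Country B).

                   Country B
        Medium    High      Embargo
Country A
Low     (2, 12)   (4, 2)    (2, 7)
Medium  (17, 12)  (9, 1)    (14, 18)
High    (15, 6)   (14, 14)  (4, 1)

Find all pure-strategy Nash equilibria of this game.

Country A against Medium: payoffs 2, 17, 15 → best response Medium.
Country A against High: payoffs 4, 9, 14 → best response High.
Country A against Embargo: payoffs 2, 14, 4 → best response Medium.
Country B against Low: payoffs 12, 2, 7 → best response Medium.
Country B against Medium: payoffs 12, 1, 18 → best response Embargo.
Country B against High: payoffs 6, 14, 1 → best response High.
Mutual best responses: (Medium, Embargo); (High, High).

Pure-strategy Nash equilibria: (Medium, Embargo), (High, High)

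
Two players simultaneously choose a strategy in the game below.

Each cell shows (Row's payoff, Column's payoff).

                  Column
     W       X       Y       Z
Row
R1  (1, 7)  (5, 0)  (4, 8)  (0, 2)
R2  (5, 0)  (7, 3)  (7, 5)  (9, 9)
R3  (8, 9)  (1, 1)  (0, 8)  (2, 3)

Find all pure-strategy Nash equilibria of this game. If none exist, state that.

Row against W: payoffs 1, 5, 8 → best response R3.
Row against X: payoffs 5, 7, 1 → best response R2.
Row against Y: payoffs 4, 7, 0 → best response R2.
Row against Z: payoffs 0, 9, 2 → best response R2.
Column against R1: payoffs 7, 0, 8, 2 → best response Y.
Column against R2: payoffs 0, 3, 5, 9 → best response Z.
Column against R3: payoffs 9, 1, 8, 3 → best response W.
Mutual best responses: (R2, Z); (R3, W).

The pure Nash equilibria are (R2, Z); (R3, W).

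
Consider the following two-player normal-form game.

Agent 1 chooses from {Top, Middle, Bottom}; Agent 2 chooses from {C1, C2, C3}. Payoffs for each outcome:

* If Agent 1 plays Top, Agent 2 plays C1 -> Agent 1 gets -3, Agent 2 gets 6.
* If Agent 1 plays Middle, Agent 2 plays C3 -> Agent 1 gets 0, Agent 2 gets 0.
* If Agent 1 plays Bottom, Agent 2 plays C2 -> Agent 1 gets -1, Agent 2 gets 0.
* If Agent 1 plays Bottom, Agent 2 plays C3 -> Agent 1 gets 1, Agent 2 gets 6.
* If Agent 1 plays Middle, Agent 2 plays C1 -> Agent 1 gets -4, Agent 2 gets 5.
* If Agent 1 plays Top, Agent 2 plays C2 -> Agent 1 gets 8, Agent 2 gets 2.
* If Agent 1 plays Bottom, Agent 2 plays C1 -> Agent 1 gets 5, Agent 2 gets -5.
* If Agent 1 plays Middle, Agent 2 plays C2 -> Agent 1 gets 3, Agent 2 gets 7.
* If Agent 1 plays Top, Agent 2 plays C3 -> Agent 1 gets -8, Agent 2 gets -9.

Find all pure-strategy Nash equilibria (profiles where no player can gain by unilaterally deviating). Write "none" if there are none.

(Top, C1): Agent 1 can switch to Bottom (-3 → 5). Not NE.
(Top, C2): Agent 2 can switch to C1 (2 → 6). Not NE.
(Top, C3): Agent 1 can switch to Middle (-8 → 0). Not NE.
(Middle, C1): Agent 1 can switch to Top (-4 → -3). Not NE.
(Middle, C2): Agent 1 can switch to Top (3 → 8). Not NE.
(Middle, C3): Agent 1 can switch to Bottom (0 → 1). Not NE.
(Bottom, C1): Agent 2 can switch to C2 (-5 → 0). Not NE.
(Bottom, C2): Agent 1 can switch to Top (-1 → 8). Not NE.
(Bottom, C3): Agent 1 gets 1, best alternative 0; Agent 2 gets 6, best alternative 0. No profitable deviation — NE.

Pure NE: (Bottom, C3)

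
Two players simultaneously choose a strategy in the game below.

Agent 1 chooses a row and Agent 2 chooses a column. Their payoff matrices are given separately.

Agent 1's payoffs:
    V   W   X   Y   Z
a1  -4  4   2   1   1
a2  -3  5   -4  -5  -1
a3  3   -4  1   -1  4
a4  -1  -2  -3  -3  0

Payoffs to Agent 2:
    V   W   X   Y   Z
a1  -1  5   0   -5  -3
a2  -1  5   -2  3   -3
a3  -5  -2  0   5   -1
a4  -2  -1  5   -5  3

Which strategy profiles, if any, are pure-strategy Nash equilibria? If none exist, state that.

(a1, V): Agent 1 can switch to a2 (-4 → -3). Not NE.
(a1, W): Agent 1 can switch to a2 (4 → 5). Not NE.
(a1, X): Agent 2 can switch to W (0 → 5). Not NE.
(a1, Y): Agent 2 can switch to V (-5 → -1). Not NE.
(a1, Z): Agent 1 can switch to a3 (1 → 4). Not NE.
(a2, V): Agent 1 can switch to a3 (-3 → 3). Not NE.
(a2, W): Agent 1 gets 5, best alternative 4; Agent 2 gets 5, best alternative 3. No profitable deviation — NE.
(a2, X): Agent 1 can switch to a1 (-4 → 2). Not NE.
(a2, Y): Agent 1 can switch to a1 (-5 → 1). Not NE.
(a2, Z): Agent 1 can switch to a1 (-1 → 1). Not NE.
(a3, V): Agent 2 can switch to W (-5 → -2). Not NE.
(a3, W): Agent 1 can switch to a1 (-4 → 4). Not NE.
(a3, X): Agent 1 can switch to a1 (1 → 2). Not NE.
(The remaining 7 profiles each have a profitable deviation by the same check.)

(a2, W)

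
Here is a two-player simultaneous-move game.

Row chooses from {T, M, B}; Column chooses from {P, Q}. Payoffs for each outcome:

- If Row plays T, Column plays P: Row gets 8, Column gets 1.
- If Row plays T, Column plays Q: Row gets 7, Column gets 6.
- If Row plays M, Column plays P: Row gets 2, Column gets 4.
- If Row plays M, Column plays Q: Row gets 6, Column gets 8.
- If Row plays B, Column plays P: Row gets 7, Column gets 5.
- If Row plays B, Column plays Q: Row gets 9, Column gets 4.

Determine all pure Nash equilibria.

none

Row against P: payoffs 8, 2, 7 → best response T.
Row against Q: payoffs 7, 6, 9 → best response B.
Column against T: payoffs 1, 6 → best response Q.
Column against M: payoffs 4, 8 → best response Q.
Column against B: payoffs 5, 4 → best response P.
No profile is a mutual best response for all players.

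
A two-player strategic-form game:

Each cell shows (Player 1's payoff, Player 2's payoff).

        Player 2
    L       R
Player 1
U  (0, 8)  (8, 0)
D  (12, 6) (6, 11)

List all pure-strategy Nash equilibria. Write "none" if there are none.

(U, L): Player 1 can switch to D (0 → 12). Not NE.
(U, R): Player 2 can switch to L (0 → 8). Not NE.
(D, L): Player 2 can switch to R (6 → 11). Not NE.
(D, R): Player 1 can switch to U (6 → 8). Not NE.

none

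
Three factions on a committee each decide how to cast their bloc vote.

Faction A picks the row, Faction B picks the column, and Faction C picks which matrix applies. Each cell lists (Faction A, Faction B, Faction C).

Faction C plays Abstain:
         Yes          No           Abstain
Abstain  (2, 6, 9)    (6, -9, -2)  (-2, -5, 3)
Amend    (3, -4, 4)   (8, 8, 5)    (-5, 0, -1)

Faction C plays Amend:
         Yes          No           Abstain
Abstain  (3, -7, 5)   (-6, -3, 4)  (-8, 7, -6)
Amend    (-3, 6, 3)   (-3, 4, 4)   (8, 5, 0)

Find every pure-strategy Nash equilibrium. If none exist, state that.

(Abstain, Yes, Abstain): Faction A can switch to Amend (2 → 3). Not NE.
(Abstain, Yes, Amend): Faction B can switch to No (-7 → -3). Not NE.
(Abstain, No, Abstain): Faction A can switch to Amend (6 → 8). Not NE.
(Abstain, No, Amend): Faction A can switch to Amend (-6 → -3). Not NE.
(Abstain, Abstain, Abstain): Faction B can switch to Yes (-5 → 6). Not NE.
(Abstain, Abstain, Amend): Faction A can switch to Amend (-8 → 8). Not NE.
(Amend, No, Abstain): Faction A gets 8, best alternative 6; Faction B gets 8, best alternative 0; Faction C gets 5, best alternative 4. No profitable deviation — NE.
(The remaining 5 profiles each have a profitable deviation by the same check.)

The unique pure-strategy Nash equilibrium is (Amend, No, Abstain).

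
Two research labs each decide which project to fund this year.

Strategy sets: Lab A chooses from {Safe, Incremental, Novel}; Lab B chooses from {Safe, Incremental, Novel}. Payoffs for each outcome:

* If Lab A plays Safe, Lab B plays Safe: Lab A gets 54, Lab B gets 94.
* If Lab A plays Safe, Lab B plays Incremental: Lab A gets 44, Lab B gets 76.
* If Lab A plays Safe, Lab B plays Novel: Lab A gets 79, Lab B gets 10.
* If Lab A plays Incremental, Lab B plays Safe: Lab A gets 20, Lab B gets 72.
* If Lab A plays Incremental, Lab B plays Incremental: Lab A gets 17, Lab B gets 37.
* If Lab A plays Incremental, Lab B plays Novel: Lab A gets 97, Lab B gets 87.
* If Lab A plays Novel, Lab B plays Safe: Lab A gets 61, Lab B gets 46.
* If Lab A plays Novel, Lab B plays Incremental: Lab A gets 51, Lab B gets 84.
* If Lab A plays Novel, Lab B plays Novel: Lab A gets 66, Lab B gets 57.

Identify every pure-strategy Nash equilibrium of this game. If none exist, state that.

(Safe, Safe): Lab A can switch to Novel (54 → 61). Not NE.
(Safe, Incremental): Lab A can switch to Novel (44 → 51). Not NE.
(Safe, Novel): Lab A can switch to Incremental (79 → 97). Not NE.
(Incremental, Safe): Lab A can switch to Safe (20 → 54). Not NE.
(Incremental, Incremental): Lab A can switch to Safe (17 → 44). Not NE.
(Incremental, Novel): Lab A gets 97, best alternative 79; Lab B gets 87, best alternative 72. No profitable deviation — NE.
(Novel, Safe): Lab B can switch to Incremental (46 → 84). Not NE.
(Novel, Incremental): Lab A gets 51, best alternative 44; Lab B gets 84, best alternative 57. No profitable deviation — NE.
(Novel, Novel): Lab A can switch to Safe (66 → 79). Not NE.

The pure Nash equilibria are (Incremental, Novel), (Novel, Incremental).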